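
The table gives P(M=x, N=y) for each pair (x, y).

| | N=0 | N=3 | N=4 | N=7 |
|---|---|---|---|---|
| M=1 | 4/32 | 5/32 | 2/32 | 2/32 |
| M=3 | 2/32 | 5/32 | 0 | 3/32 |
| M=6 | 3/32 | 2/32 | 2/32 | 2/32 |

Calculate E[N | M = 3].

18/5

P(M = 3) = 5/16.
Summing N·P(M=x,N=y) over the conditioning event gives 9/8.
E[N | M = 3] = (9/8) / (5/16) = 18/5.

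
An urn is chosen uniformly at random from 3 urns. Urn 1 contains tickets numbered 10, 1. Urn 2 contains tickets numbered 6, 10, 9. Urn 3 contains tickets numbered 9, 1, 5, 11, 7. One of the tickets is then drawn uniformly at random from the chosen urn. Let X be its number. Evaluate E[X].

E[X | urn 1] = (10+1)/2 = 11/2.
E[X | urn 2] = (6+10+9)/3 = 25/3.
E[X | urn 3] = (9+1+5+11+7)/5 = 33/5.
By the law of total expectation,
E[X] = (1/3)·(11/2) + (1/3)·(25/3) + (1/3)·(33/5) = 613/90.

613/90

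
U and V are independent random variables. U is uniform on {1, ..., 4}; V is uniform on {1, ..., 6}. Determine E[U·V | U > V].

Outcomes with U > V: (2,1), (3,1), (3,2), (4,1), (4,2), (4,3), each with probability 1/24.
E[U·V | U > V] = (2 + 3 + 6 + 4 + 8 + 12) / 6 = 35/6.

35/6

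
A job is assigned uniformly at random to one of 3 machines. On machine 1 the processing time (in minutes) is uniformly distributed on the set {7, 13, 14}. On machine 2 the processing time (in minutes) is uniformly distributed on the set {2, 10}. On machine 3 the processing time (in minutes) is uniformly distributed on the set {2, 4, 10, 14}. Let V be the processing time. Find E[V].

149/18

E[V | machine 1] = (7+13+14)/3 = 34/3.
E[V | machine 2] = (2+10)/2 = 6.
E[V | machine 3] = (2+4+10+14)/4 = 15/2.
By the law of total expectation,
E[V] = (1/3)·(34/3) + (1/3)·(6) + (1/3)·(15/2) = 149/18.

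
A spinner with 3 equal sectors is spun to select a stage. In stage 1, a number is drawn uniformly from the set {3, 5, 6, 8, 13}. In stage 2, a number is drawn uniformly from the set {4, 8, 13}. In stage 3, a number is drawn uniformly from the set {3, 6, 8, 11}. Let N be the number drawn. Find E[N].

67/9

E[N | stage 1] = (3+5+6+8+13)/5 = 7.
E[N | stage 2] = (4+8+13)/3 = 25/3.
E[N | stage 3] = (3+6+8+11)/4 = 7.
By the law of total expectation,
E[N] = (1/3)·(7) + (1/3)·(25/3) + (1/3)·(7) = 67/9.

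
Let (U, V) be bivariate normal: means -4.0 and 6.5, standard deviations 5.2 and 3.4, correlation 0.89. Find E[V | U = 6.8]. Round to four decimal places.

12.7848

For a bivariate normal, E[V | U=x] = μ_V + ρ·(σ_V/σ_U)·(x − μ_U).
E[V | U=6.8] = 6.5 + (0.89)·(3.4/5.2)·(6.8 − (-4.0)) = 6.5 + (0.581923)·(10.8) = 12.7848.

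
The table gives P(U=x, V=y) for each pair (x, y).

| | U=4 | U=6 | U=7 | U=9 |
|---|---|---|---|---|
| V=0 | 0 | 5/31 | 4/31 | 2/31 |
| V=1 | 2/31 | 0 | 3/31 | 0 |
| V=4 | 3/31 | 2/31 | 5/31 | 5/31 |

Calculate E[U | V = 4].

104/15

P(V = 4) = 15/31.
Σ U·P over the event = 4·(3/31) + 6·(2/31) + 7·(5/31) + 9·(5/31) = 104/31.
E[U | V = 4] = (104/31) / (15/31) = 104/15.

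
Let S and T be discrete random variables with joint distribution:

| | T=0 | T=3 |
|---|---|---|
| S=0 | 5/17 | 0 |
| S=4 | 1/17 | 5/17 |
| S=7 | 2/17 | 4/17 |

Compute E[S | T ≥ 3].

P(T ≥ 3) = 9/17.
Σ S·P over the event = 4·(5/17) + 7·(4/17) = 48/17.
E[S | T ≥ 3] = (48/17) / (9/17) = 16/3.

16/3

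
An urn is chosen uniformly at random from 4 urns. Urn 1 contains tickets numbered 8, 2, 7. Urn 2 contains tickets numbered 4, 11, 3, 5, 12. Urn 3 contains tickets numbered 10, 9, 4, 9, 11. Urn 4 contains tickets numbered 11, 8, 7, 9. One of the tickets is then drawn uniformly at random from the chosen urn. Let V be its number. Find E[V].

1801/240

E[V | urn 1] = (8+2+7)/3 = 17/3.
E[V | urn 2] = (4+11+3+5+12)/5 = 7.
E[V | urn 3] = (10+9+4+9+11)/5 = 43/5.
E[V | urn 4] = (11+8+7+9)/4 = 35/4.
E[V] = (1/4)·(17/3) + (1/4)·(7) + (1/4)·(43/5) + (1/4)·(35/4) = 1801/240.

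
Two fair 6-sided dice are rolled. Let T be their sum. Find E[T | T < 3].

2

P(T < 3) = 1/36.
Σ over the event: 2·1/36 = 1/18.
E[T | T < 3] = (1/18) / (1/36) = 2.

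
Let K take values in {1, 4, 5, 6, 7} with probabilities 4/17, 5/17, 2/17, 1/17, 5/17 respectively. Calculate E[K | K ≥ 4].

P(K ≥ 4) = 13/17.
Σ over the event: 4·5/17 + 5·2/17 + 6·1/17 + 7·5/17 = 71/17.
E[K | K ≥ 4] = (71/17) / (13/17) = 71/13.

71/13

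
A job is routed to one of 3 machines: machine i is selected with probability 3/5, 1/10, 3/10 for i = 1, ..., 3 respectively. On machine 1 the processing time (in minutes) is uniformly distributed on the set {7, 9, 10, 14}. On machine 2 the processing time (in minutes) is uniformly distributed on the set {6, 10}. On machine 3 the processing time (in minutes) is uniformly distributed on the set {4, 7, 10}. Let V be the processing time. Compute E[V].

89/10

E[V | machine 1] = (7+9+10+14)/4 = 10.
E[V | machine 2] = (6+10)/2 = 8.
E[V | machine 3] = (4+7+10)/3 = 7.
E[V] = (3/5)·(10) + (1/10)·(8) + (3/10)·(7) = 89/10.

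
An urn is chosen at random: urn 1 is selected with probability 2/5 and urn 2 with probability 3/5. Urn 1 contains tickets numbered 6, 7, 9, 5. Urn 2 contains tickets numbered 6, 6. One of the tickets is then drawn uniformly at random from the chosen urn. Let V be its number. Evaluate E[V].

63/10

E[V | urn 1] = (6+7+9+5)/4 = 27/4.
E[V | urn 2] = (6+6)/2 = 6.
By the law of total expectation,
E[V] = (2/5)·(27/4) + (3/5)·(6) = 63/10.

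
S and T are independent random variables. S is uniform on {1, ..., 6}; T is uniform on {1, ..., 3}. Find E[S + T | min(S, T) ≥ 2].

13/2

P(min(S, T) ≥ 2) = 5/9.
Summing (S+T)·P(x,y) over outcomes with min(S, T) ≥ 2 gives 65/18.
E[S + T | min(S, T) ≥ 2] = (65/18) / (5/9) = 13/2.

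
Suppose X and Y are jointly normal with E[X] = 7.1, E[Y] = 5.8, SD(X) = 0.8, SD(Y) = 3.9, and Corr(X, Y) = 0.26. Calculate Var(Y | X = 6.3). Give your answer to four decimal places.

14.1818

For a bivariate normal, Var(Y | X=x) = σ_Y²(1 − ρ²).
Var(Y | X=6.3) = (3.9)²·(1 − (0.26)²) = 15.21·0.9324 = 14.1818.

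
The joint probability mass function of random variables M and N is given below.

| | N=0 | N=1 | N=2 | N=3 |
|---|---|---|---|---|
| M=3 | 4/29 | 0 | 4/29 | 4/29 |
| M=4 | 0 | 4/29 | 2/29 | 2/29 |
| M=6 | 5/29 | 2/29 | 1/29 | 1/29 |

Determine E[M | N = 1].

14/3

P(N = 1) = 6/29.
Σ M·P over the event = 4·(4/29) + 6·(2/29) = 28/29.
E[M | N = 1] = (28/29) / (6/29) = 14/3.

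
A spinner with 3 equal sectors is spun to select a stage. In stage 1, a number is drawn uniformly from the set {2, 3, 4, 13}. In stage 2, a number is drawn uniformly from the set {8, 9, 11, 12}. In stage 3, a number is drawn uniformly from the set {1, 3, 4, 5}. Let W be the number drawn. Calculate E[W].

25/4

E[W | stage 1] = (2+3+4+13)/4 = 11/2.
E[W | stage 2] = (8+9+11+12)/4 = 10.
E[W | stage 3] = (1+3+4+5)/4 = 13/4.
E[W] = (1/3)·(11/2) + (1/3)·(10) + (1/3)·(13/4) = 25/4.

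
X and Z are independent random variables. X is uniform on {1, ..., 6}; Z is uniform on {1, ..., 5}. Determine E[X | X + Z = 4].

2

P(X + Z = 4) = 1/10.
Summing X·P(x,y) over outcomes with X + Z = 4 gives 1/5.
E[X | X + Z = 4] = (1/5) / (1/10) = 2.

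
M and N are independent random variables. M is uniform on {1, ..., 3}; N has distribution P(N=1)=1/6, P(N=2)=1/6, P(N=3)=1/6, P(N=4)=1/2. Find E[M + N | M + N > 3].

P(M + N > 3) = 5/6.
Summing (M+N)·P(x,y) over outcomes with M + N > 3 gives 41/9.
E[M + N | M + N > 3] = (41/9) / (5/6) = 82/15.

82/15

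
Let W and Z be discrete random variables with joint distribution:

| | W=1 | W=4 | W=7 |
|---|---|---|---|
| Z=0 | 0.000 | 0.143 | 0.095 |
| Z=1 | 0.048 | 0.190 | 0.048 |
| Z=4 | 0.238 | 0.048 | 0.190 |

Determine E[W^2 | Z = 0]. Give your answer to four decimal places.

29.1723

P(Z = 0) = 0.238.
Σ W^2·P over the event = 16·(0.143) + 49·(0.095) = 6.943.
E[W^2 | Z = 0] = (6.943) / (0.238) = 29.1723.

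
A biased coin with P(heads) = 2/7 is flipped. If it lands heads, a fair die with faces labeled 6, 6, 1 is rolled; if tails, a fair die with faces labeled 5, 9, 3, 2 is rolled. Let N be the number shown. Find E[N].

E[N | heads] = (6+6+1)/3 = 13/3.
E[N | tails] = (5+9+3+2)/4 = 19/4.
By the law of total expectation,
E[N] = (2/7)·(13/3) + (5/7)·(19/4) = 389/84.

389/84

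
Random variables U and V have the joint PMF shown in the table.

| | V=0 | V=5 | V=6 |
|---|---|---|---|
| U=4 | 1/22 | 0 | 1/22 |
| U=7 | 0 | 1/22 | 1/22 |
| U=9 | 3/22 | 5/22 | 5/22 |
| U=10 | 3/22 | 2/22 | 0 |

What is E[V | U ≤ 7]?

17/4

P(U ≤ 7) = 2/11.
Σ V·P over the event = 0·(1/22) + 6·(1/22) + 5·(1/22) + 6·(1/22) = 17/22.
E[V | U ≤ 7] = (17/22) / (2/11) = 17/4.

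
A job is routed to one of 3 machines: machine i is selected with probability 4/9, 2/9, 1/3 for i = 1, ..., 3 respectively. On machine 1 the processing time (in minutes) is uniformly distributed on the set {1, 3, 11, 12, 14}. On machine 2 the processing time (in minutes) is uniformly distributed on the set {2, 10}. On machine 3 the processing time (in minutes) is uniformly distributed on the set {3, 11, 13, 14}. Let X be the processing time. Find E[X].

E[X | machine 1] = (1+3+11+12+14)/5 = 41/5.
E[X | machine 2] = (2+10)/2 = 6.
E[X | machine 3] = (3+11+13+14)/4 = 41/4.
E[X] = (4/9)·(41/5) + (2/9)·(6) + (1/3)·(41/4) = 1511/180.

1511/180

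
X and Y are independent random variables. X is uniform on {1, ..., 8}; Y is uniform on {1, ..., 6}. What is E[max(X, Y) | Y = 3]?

P(Y = 3) = 1/6.
Summing max(X,Y)·P(x,y) over outcomes with Y = 3 gives 13/16.
E[max(X, Y) | Y = 3] = (13/16) / (1/6) = 39/8.

39/8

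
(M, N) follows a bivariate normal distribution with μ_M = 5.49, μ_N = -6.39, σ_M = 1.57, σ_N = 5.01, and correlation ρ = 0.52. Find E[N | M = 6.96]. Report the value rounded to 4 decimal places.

-3.9507

For a bivariate normal, E[N | M=x] = μ_N + ρ·(σ_N/σ_M)·(x − μ_M).
E[N | M=6.96] = -6.39 + (0.52)·(5.01/1.57)·(6.96 − (5.49)) = -6.39 + (1.6594)·(1.47) = -3.9507.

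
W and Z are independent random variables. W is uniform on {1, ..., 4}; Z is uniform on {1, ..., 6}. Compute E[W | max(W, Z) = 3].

Outcomes with max(W, Z) = 3: (1,3), (2,3), (3,1), (3,2), (3,3), each with probability 1/24.
E[W | max(W, Z) = 3] = (1 + 2 + 3 + 3 + 3) / 5 = 12/5.

12/5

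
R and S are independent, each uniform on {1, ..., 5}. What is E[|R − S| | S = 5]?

Outcomes with S = 5: (1,5), (2,5), (3,5), (4,5), (5,5), each with probability 1/25.
E[|R − S| | S = 5] = (4 + 3 + 2 + 1 + 0) / 5 = 2.

2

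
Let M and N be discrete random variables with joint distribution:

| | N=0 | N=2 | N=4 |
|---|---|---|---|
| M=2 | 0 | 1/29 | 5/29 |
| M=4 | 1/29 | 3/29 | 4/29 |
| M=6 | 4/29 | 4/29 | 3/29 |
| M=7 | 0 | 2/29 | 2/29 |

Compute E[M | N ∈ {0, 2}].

P(N ∈ {0, 2}) = 15/29.
Σ M·P over the event = 2·(1/29) + 4·(1/29) + 4·(3/29) + 6·(4/29) + 6·(4/29) + 7·(2/29) = 80/29.
E[M | N ∈ {0, 2}] = (80/29) / (15/29) = 16/3.

16/3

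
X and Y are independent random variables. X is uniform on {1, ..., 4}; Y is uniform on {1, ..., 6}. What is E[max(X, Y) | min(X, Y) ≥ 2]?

P(min(X, Y) ≥ 2) = 5/8.
Summing max(X,Y)·P(x,y) over outcomes with min(X, Y) ≥ 2 gives 8/3.
E[max(X, Y) | min(X, Y) ≥ 2] = (8/3) / (5/8) = 64/15.

64/15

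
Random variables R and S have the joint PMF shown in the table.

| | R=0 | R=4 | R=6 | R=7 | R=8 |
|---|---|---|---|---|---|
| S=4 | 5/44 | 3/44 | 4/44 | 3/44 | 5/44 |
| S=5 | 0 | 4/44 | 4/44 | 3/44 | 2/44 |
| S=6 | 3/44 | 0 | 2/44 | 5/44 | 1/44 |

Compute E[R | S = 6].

5

P(S = 6) = 1/4.
Σ R·P over the event = 0·(3/44) + 6·(2/44) + 7·(5/44) + 8·(1/44) = 5/4.
E[R | S = 6] = (5/4) / (1/4) = 5.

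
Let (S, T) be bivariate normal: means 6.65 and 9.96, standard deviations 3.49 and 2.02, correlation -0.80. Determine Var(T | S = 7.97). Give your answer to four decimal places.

The conditional variance in a bivariate normal is σ_T²(1 − ρ²), independent of x.
Var(T | S=7.97) = (2.02)²·(1 − (-0.80)²) = 4.0804·0.36 = 1.4689.

1.4689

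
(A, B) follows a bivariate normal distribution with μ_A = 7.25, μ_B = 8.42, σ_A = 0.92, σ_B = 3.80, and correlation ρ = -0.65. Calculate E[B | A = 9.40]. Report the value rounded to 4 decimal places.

The regression of B on A has slope ρ·σ_B/σ_A and passes through (μ_A, μ_B).
E[B | A=9.40] = 8.42 + (-0.65)·(3.80/0.92)·(9.40 − (7.25)) = 8.42 + (-2.6848)·(2.15) = 2.6477.

2.6477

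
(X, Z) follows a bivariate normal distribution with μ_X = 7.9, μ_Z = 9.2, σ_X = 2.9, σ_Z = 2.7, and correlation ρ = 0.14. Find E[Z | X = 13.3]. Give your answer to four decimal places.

For a bivariate normal, E[Z | X=x] = μ_Z + ρ·(σ_Z/σ_X)·(x − μ_X).
E[Z | X=13.3] = 9.2 + (0.14)·(2.7/2.9)·(13.3 − (7.9)) = 9.2 + (0.130345)·(5.4) = 9.9039.

9.9039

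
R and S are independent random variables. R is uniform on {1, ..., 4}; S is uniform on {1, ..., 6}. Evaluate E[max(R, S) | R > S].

10/3

P(R > S) = 1/4.
Summing max(R,S)·P(x,y) over outcomes with R > S gives 5/6.
E[max(R, S) | R > S] = (5/6) / (1/4) = 10/3.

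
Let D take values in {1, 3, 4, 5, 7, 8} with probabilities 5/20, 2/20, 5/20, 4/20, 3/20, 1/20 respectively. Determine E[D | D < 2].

P(D < 2) = 1/4.
Σ over the event: 1·1/4 = 1/4.
E[D | D < 2] = (1/4) / (1/4) = 1.

1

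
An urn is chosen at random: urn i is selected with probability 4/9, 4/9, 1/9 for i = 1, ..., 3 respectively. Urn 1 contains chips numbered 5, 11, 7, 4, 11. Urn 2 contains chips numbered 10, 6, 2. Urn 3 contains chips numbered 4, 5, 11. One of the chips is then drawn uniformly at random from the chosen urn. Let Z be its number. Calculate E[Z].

E[Z | urn 1] = (5+11+7+4+11)/5 = 38/5.
E[Z | urn 2] = (10+6+2)/3 = 6.
E[Z | urn 3] = (4+5+11)/3 = 20/3.
E[Z] = (4/9)·(38/5) + (4/9)·(6) + (1/9)·(20/3) = 916/135.

916/135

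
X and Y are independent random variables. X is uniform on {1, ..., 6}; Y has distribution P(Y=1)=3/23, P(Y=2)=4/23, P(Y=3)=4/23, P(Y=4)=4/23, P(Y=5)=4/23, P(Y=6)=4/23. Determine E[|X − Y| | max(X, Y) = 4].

P(max(X, Y) = 4) = 9/46.
Summing |X−Y|·P(x,y) over outcomes with max(X, Y) = 4 gives 15/46.
E[|X − Y| | max(X, Y) = 4] = (15/46) / (9/46) = 5/3.

5/3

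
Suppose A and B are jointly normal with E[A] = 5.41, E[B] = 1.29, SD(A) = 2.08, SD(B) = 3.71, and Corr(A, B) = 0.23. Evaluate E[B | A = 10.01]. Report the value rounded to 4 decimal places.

3.1771

For a bivariate normal, E[B | A=x] = μ_B + ρ·(σ_B/σ_A)·(x − μ_A).
E[B | A=10.01] = 1.29 + (0.23)·(3.71/2.08)·(10.01 − (5.41)) = 1.29 + (0.41024)·(4.6) = 3.1771.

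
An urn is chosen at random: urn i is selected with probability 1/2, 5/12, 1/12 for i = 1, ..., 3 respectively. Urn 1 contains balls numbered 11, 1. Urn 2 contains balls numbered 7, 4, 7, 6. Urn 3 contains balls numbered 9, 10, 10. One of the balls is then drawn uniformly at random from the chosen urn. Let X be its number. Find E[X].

227/36

E[X | urn 1] = (11+1)/2 = 6.
E[X | urn 2] = (7+4+7+6)/4 = 6.
E[X | urn 3] = (9+10+10)/3 = 29/3.
E[X] = (1/2)·(6) + (5/12)·(6) + (1/12)·(29/3) = 227/36.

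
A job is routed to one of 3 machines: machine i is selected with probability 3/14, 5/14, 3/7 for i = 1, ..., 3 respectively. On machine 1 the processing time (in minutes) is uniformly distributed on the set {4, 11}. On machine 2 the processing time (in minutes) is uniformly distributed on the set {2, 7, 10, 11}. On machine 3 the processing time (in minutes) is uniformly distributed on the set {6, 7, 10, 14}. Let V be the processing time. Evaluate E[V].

33/4

E[V | machine 1] = (4+11)/2 = 15/2.
E[V | machine 2] = (2+7+10+11)/4 = 15/2.
E[V | machine 3] = (6+7+10+14)/4 = 37/4.
E[V] = (3/14)·(15/2) + (5/14)·(15/2) + (3/7)·(37/4) = 33/4.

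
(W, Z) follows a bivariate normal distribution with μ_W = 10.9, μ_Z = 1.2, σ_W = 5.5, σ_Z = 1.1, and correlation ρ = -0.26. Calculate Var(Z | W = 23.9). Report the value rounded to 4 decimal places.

1.1282

Var(Z | W=x) = (1 − ρ²)·σ_Z².
Var(Z | W=23.9) = (1.1)²·(1 − (-0.26)²) = 1.21·0.9324 = 1.1282.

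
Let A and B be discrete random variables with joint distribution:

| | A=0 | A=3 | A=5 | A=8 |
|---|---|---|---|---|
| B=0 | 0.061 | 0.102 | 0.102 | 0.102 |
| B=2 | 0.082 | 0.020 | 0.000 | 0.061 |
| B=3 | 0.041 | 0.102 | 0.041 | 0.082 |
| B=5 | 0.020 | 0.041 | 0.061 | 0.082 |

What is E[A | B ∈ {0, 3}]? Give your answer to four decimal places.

4.4218

P(B ∈ {0, 3}) = 0.633.
Σ A·P over the event = 0·(0.061) + 0·(0.041) + 3·(0.102) + 3·(0.102) + 5·(0.102) + 5·(0.041) + 8·(0.102) + 8·(0.082) = 2.799.
E[A | B ∈ {0, 3}] = (2.799) / (0.633) = 4.4218.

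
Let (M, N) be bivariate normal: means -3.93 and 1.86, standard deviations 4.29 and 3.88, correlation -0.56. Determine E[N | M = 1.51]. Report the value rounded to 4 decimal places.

The regression of N on M has slope ρ·σ_N/σ_M and passes through (μ_M, μ_N).
E[N | M=1.51] = 1.86 + (-0.56)·(3.88/4.29)·(1.51 − (-3.93)) = 1.86 + (-0.50648)·(5.44) = -0.8953.

-0.8953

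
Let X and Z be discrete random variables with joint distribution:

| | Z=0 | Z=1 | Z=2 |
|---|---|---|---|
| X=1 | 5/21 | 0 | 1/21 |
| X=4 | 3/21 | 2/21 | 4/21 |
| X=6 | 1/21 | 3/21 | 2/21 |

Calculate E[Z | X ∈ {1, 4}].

4/5

P(X ∈ {1, 4}) = 5/7.
Σ Z·P over the event = 0·(5/21) + 2·(1/21) + 0·(3/21) + 1·(2/21) + 2·(4/21) = 4/7.
E[Z | X ∈ {1, 4}] = (4/7) / (5/7) = 4/5.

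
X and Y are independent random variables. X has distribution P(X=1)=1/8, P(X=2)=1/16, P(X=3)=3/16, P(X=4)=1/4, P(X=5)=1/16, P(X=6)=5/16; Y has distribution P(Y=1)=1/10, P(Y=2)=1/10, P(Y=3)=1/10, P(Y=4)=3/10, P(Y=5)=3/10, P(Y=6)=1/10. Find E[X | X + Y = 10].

P(X + Y = 10) = 11/80.
Summing X·P(x,y) over outcomes with X + Y = 10 gives 121/160.
E[X | X + Y = 10] = (121/160) / (11/80) = 11/2.

11/2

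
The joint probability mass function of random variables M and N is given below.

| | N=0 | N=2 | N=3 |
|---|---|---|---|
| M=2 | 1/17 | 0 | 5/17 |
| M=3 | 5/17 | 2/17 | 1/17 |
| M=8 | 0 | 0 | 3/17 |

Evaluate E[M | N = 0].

P(N = 0) = 6/17.
Σ M·P over the event = 2·(1/17) + 3·(5/17) = 1.
E[M | N = 0] = (1) / (6/17) = 17/6.

17/6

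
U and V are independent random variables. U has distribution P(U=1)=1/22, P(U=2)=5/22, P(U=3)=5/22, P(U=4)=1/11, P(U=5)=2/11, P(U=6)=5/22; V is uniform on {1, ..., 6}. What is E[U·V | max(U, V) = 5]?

P(max(U, V) = 5) = 1/4.
Summing UV·P(x,y) over outcomes with max(U, V) = 5 gives 235/66.
E[U·V | max(U, V) = 5] = (235/66) / (1/4) = 470/33.

470/33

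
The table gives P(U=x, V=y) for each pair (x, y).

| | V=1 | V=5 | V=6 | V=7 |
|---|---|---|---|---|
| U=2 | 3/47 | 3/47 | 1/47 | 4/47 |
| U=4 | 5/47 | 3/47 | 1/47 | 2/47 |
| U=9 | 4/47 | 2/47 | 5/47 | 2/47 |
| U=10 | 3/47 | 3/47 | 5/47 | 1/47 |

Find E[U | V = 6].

101/12

P(V = 6) = 12/47.
Summing U·P(U=x,V=y) over the conditioning event gives 101/47.
E[U | V = 6] = (101/47) / (12/47) = 101/12.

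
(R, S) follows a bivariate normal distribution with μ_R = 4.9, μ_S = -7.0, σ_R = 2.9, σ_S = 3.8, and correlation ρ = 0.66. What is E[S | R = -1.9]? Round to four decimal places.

-12.8808

The regression of S on R has slope ρ·σ_S/σ_R and passes through (μ_R, μ_S).
E[S | R=-1.9] = -7.0 + (0.66)·(3.8/2.9)·(-1.9 − (4.9)) = -7.0 + (0.86483)·(-6.8) = -12.8808.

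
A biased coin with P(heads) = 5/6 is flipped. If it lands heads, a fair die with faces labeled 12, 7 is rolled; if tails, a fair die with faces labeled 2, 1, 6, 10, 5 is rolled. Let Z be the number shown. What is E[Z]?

E[Z | heads] = (12+7)/2 = 19/2.
E[Z | tails] = (2+1+6+10+5)/5 = 24/5.
E[Z] = (5/6)·(19/2) + (1/6)·(24/5) = 523/60.

523/60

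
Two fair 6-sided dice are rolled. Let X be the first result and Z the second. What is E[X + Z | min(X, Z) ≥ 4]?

10

Outcomes with min(X, Z) ≥ 4: (4,4), (4,5), (4,6), (5,4), (5,5), (5,6), (6,4), (6,5), (6,6), each with probability 1/36.
E[X + Z | min(X, Z) ≥ 4] = (8 + 9 + 10 + 9 + 10 + 11 + 10 + 11 + 12) / 9 = 10.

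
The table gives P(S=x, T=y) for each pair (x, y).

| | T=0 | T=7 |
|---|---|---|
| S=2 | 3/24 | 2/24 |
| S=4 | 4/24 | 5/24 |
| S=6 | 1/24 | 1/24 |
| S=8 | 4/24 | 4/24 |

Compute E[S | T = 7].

31/6

P(T = 7) = 1/2.
Summing S·P(S=x,T=y) over the conditioning event gives 31/12.
E[S | T = 7] = (31/12) / (1/2) = 31/6.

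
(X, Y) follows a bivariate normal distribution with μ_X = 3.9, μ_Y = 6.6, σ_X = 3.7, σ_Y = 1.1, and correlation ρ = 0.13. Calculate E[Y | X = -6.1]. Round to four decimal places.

For a bivariate normal, E[Y | X=x] = μ_Y + ρ·(σ_Y/σ_X)·(x − μ_X).
E[Y | X=-6.1] = 6.6 + (0.13)·(1.1/3.7)·(-6.1 − (3.9)) = 6.6 + (0.038649)·(-10) = 6.2135.

6.2135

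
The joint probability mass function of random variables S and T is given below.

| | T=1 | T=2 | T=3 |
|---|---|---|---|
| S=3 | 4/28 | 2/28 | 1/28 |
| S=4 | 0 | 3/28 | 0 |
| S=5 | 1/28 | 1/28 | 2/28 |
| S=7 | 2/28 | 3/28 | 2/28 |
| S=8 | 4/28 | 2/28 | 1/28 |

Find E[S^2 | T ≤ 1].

P(T ≤ 1) = 11/28.
Σ S^2·P over the event = 9·(4/28) + 25·(1/28) + 49·(2/28) + 64·(4/28) = 415/28.
E[S^2 | T ≤ 1] = (415/28) / (11/28) = 415/11.

415/11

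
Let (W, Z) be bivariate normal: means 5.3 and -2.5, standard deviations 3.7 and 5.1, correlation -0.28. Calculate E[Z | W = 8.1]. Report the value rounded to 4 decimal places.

-3.5806

E[Z | W=x] = μ_Z + ρ(σ_Z/σ_W)(x − μ_W) for jointly normal variables.
E[Z | W=8.1] = -2.5 + (-0.28)·(5.1/3.7)·(8.1 − (5.3)) = -2.5 + (-0.385946)·(2.8) = -3.5806.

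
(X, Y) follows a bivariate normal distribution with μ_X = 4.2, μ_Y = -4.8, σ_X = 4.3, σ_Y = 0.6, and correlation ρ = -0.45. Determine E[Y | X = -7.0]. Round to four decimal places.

For a bivariate normal, E[Y | X=x] = μ_Y + ρ·(σ_Y/σ_X)·(x − μ_X).
E[Y | X=-7.0] = -4.8 + (-0.45)·(0.6/4.3)·(-7.0 − (4.2)) = -4.8 + (-0.062791)·(-11.2) = -4.0967.

-4.0967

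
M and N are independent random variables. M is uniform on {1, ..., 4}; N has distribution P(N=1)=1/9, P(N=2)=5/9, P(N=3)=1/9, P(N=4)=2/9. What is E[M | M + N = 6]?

P(M + N = 6) = 2/9.
Summing M·P(x,y) over outcomes with M + N = 6 gives 3/4.
E[M | M + N = 6] = (3/4) / (2/9) = 27/8.

27/8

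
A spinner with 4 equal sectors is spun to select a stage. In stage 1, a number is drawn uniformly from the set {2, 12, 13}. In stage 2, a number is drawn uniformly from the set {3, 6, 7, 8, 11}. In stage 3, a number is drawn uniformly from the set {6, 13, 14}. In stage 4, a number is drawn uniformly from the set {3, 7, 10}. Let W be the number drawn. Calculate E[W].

E[W | stage 1] = (2+12+13)/3 = 9.
E[W | stage 2] = (3+6+7+8+11)/5 = 7.
E[W | stage 3] = (6+13+14)/3 = 11.
E[W | stage 4] = (3+7+10)/3 = 20/3.
E[W] = (1/4)·(9) + (1/4)·(7) + (1/4)·(11) + (1/4)·(20/3) = 101/12.

101/12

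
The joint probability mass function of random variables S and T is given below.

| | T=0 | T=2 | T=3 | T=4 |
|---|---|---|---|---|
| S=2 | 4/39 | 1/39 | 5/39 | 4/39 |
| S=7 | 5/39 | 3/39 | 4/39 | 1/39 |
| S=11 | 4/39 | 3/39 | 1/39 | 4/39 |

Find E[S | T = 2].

P(T = 2) = 7/39.
Summing S·P(S=x,T=y) over the conditioning event gives 56/39.
E[S | T = 2] = (56/39) / (7/39) = 8.

8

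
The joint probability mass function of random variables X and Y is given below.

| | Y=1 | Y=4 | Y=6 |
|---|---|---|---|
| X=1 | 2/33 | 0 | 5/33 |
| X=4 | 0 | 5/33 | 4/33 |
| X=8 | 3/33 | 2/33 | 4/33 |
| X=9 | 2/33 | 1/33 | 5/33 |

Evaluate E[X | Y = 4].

45/8

P(Y = 4) = 8/33.
Σ X·P over the event = 4·(5/33) + 8·(2/33) + 9·(1/33) = 15/11.
E[X | Y = 4] = (15/11) / (8/33) = 45/8.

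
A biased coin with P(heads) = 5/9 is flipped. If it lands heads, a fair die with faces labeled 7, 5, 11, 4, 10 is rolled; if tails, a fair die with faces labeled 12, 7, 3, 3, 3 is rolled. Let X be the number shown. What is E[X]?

33/5

E[X | heads] = (7+5+11+4+10)/5 = 37/5.
E[X | tails] = (12+7+3+3+3)/5 = 28/5.
By the law of total expectation,
E[X] = (5/9)·(37/5) + (4/9)·(28/5) = 33/5.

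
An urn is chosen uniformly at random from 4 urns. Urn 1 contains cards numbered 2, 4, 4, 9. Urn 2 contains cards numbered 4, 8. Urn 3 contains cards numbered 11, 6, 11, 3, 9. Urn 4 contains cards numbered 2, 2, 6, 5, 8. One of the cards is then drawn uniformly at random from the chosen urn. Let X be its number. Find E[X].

467/80

E[X | urn 1] = (2+4+4+9)/4 = 19/4.
E[X | urn 2] = (4+8)/2 = 6.
E[X | urn 3] = (11+6+11+3+9)/5 = 8.
E[X | urn 4] = (2+2+6+5+8)/5 = 23/5.
E[X] = (1/4)·(19/4) + (1/4)·(6) + (1/4)·(8) + (1/4)·(23/5) = 467/80.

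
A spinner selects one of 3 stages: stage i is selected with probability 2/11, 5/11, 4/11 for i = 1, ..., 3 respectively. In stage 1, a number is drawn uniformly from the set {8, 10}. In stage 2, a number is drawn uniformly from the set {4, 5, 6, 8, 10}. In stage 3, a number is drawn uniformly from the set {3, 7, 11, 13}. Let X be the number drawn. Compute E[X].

85/11

E[X | stage 1] = (8+10)/2 = 9.
E[X | stage 2] = (4+5+6+8+10)/5 = 33/5.
E[X | stage 3] = (3+7+11+13)/4 = 17/2.
E[X] = (2/11)·(9) + (5/11)·(33/5) + (4/11)·(17/2) = 85/11.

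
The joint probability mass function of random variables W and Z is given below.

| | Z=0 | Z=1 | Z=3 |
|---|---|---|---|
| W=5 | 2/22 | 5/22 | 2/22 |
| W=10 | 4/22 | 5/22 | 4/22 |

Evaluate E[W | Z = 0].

P(Z = 0) = 3/11.
Σ W·P over the event = 5·(2/22) + 10·(4/22) = 25/11.
E[W | Z = 0] = (25/11) / (3/11) = 25/3.

25/3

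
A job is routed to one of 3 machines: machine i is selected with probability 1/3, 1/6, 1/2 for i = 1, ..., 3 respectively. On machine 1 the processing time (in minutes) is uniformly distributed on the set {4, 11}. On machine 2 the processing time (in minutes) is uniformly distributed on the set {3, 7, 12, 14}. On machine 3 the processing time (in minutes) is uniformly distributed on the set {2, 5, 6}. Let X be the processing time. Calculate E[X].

37/6

E[X | machine 1] = (4+11)/2 = 15/2.
E[X | machine 2] = (3+7+12+14)/4 = 9.
E[X | machine 3] = (2+5+6)/3 = 13/3.
E[X] = (1/3)·(15/2) + (1/6)·(9) + (1/2)·(13/3) = 37/6.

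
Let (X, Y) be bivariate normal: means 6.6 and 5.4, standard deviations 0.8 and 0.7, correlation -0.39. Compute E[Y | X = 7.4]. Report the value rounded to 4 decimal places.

5.1270

The regression of Y on X has slope ρ·σ_Y/σ_X and passes through (μ_X, μ_Y).
E[Y | X=7.4] = 5.4 + (-0.39)·(0.7/0.8)·(7.4 − (6.6)) = 5.4 + (-0.34125)·(0.8) = 5.1270.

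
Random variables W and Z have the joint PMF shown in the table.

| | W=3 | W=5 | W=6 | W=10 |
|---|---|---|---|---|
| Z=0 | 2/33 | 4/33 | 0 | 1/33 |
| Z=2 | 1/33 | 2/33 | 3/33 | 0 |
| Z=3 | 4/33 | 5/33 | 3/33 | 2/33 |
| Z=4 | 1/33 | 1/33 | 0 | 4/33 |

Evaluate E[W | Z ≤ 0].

36/7

P(Z ≤ 0) = 7/33.
Σ W·P over the event = 3·(2/33) + 5·(4/33) + 10·(1/33) = 12/11.
E[W | Z ≤ 0] = (12/11) / (7/33) = 36/7.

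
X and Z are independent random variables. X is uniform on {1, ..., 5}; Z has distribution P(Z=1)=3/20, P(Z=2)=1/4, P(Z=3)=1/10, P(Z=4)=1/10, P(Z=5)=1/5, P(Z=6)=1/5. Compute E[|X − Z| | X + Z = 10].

1

P(X + Z = 10) = 2/25.
Summing |X−Z|·P(x,y) over outcomes with X + Z = 10 gives 2/25.
E[|X − Z| | X + Z = 10] = (2/25) / (2/25) = 1.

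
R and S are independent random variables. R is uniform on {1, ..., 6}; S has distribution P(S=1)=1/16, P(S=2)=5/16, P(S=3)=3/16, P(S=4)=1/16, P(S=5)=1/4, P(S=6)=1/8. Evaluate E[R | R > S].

19/4

P(R > S) = 5/12.
Summing R·P(x,y) over outcomes with R > S gives 95/48.
E[R | R > S] = (95/48) / (5/12) = 19/4.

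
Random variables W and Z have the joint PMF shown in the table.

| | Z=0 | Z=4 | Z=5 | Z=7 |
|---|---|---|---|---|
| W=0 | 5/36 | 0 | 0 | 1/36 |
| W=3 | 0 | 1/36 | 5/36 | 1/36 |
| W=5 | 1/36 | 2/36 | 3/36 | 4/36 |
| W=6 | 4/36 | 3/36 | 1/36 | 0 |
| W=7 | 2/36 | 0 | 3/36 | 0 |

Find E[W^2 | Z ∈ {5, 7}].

206/9

P(Z ∈ {5, 7}) = 1/2.
Σ W^2·P over the event = 0·(1/36) + 9·(5/36) + 9·(1/36) + 25·(3/36) + 25·(4/36) + 36·(1/36) + 49·(3/36) = 103/9.
E[W^2 | Z ∈ {5, 7}] = (103/9) / (1/2) = 206/9.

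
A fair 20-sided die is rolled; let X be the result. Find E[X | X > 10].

31/2

Given X > 10, X is equally likely to be any of {11, 12, 13, 14, 15, 16, 17, 18, 19, 20}.
E[X | X > 10] = (11 + 12 + 13 + 14 + 15 + 16 + 17 + 18 + 19 + 20) / 10 = 31/2.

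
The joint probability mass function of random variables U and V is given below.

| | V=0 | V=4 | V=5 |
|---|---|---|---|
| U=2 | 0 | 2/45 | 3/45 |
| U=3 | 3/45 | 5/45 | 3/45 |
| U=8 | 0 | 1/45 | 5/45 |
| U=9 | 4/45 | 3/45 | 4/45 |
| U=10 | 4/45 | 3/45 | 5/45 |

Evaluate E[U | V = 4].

P(V = 4) = 14/45.
Σ U·P over the event = 2·(2/45) + 3·(5/45) + 8·(1/45) + 9·(3/45) + 10·(3/45) = 28/15.
E[U | V = 4] = (28/15) / (14/45) = 6.

6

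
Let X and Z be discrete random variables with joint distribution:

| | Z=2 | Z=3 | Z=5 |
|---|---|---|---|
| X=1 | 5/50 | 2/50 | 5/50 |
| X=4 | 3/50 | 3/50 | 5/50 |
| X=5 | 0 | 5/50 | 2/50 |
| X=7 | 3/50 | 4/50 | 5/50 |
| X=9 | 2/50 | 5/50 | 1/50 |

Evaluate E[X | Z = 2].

P(Z = 2) = 13/50.
Σ X·P over the event = 1·(5/50) + 4·(3/50) + 7·(3/50) + 9·(2/50) = 28/25.
E[X | Z = 2] = (28/25) / (13/50) = 56/13.

56/13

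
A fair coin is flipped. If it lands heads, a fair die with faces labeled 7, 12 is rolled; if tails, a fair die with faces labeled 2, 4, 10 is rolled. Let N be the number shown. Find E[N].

89/12

E[N | heads] = (7+12)/2 = 19/2.
E[N | tails] = (2+4+10)/3 = 16/3.
E[N] = (1/2)·(19/2) + (1/2)·(16/3) = 89/12.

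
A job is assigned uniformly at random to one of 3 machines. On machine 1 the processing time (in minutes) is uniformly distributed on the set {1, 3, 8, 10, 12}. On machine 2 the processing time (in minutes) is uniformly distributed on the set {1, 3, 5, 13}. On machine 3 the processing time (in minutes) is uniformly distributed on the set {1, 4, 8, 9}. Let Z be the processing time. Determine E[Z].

89/15

E[Z | machine 1] = (1+3+8+10+12)/5 = 34/5.
E[Z | machine 2] = (1+3+5+13)/4 = 11/2.
E[Z | machine 3] = (1+4+8+9)/4 = 11/2.
By the law of total expectation,
E[Z] = (1/3)·(34/5) + (1/3)·(11/2) + (1/3)·(11/2) = 89/15.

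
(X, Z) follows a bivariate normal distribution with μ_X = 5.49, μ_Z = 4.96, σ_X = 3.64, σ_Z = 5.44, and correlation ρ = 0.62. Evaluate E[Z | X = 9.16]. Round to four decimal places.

8.3606

For a bivariate normal, E[Z | X=x] = μ_Z + ρ·(σ_Z/σ_X)·(x − μ_X).
E[Z | X=9.16] = 4.96 + (0.62)·(5.44/3.64)·(9.16 − (5.49)) = 4.96 + (0.92659)·(3.67) = 8.3606.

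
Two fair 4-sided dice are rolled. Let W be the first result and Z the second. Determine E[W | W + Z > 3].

36/13

P(W + Z > 3) = 13/16.
Summing W·P(x,y) over outcomes with W + Z > 3 gives 9/4.
E[W | W + Z > 3] = (9/4) / (13/16) = 36/13.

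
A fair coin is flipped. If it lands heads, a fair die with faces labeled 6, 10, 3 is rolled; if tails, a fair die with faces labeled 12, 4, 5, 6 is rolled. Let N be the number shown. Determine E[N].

157/24

E[N | heads] = (6+10+3)/3 = 19/3.
E[N | tails] = (12+4+5+6)/4 = 27/4.
E[N] = (1/2)·(19/3) + (1/2)·(27/4) = 157/24.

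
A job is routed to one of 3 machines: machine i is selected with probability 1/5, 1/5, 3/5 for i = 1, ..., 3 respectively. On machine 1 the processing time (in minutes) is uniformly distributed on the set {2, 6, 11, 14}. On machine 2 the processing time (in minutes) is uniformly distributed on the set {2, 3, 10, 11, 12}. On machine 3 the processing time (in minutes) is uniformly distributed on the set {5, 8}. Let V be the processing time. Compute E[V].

E[V | machine 1] = (2+6+11+14)/4 = 33/4.
E[V | machine 2] = (2+3+10+11+12)/5 = 38/5.
E[V | machine 3] = (5+8)/2 = 13/2.
By the law of total expectation,
E[V] = (1/5)·(33/4) + (1/5)·(38/5) + (3/5)·(13/2) = 707/100.

707/100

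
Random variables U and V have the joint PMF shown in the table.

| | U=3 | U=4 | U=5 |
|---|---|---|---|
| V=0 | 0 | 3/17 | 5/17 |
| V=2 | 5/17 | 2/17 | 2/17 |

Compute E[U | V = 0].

P(V = 0) = 8/17.
Σ U·P over the event = 4·(3/17) + 5·(5/17) = 37/17.
E[U | V = 0] = (37/17) / (8/17) = 37/8.

37/8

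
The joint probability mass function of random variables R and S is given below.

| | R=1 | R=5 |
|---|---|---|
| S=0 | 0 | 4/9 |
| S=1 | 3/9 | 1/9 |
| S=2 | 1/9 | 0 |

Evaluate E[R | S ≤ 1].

P(S ≤ 1) = 8/9.
Σ R·P over the event = 1·(3/9) + 5·(4/9) + 5·(1/9) = 28/9.
E[R | S ≤ 1] = (28/9) / (8/9) = 7/2.

7/2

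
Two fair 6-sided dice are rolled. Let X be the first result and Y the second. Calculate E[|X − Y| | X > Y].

7/3

P(X > Y) = 5/12.
Summing |X−Y|·P(x,y) over outcomes with X > Y gives 35/36.
E[|X − Y| | X > Y] = (35/36) / (5/12) = 7/3.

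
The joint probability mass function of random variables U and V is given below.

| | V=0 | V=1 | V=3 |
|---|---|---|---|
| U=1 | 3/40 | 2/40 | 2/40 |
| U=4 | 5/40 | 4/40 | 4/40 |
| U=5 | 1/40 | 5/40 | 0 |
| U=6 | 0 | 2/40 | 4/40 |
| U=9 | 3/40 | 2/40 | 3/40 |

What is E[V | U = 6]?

P(U = 6) = 3/20.
Summing V·P(U=x,V=y) over the conditioning event gives 7/20.
E[V | U = 6] = (7/20) / (3/20) = 7/3.

7/3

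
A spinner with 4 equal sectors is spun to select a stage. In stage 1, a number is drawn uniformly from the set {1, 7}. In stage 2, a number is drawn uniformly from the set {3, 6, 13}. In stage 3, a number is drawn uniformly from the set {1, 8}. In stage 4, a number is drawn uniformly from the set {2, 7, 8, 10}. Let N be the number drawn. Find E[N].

271/48

E[N | stage 1] = (1+7)/2 = 4.
E[N | stage 2] = (3+6+13)/3 = 22/3.
E[N | stage 3] = (1+8)/2 = 9/2.
E[N | stage 4] = (2+7+8+10)/4 = 27/4.
By the law of total expectation,
E[N] = (1/4)·(4) + (1/4)·(22/3) + (1/4)·(9/2) + (1/4)·(27/4) = 271/48.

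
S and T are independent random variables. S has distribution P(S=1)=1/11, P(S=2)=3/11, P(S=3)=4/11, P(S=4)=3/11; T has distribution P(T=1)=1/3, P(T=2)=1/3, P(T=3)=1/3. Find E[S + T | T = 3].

P(T = 3) = 1/3.
Summing (S+T)·P(x,y) over outcomes with T = 3 gives 64/33.
E[S + T | T = 3] = (64/33) / (1/3) = 64/11.

64/11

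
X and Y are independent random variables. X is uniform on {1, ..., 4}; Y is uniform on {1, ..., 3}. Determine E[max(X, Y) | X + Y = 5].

10/3

P(X + Y = 5) = 1/4.
Summing max(X,Y)·P(x,y) over outcomes with X + Y = 5 gives 5/6.
E[max(X, Y) | X + Y = 5] = (5/6) / (1/4) = 10/3.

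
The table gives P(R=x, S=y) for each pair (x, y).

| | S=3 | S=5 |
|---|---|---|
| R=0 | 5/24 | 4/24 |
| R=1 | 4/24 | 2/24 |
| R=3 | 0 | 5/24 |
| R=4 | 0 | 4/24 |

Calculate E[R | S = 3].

P(S = 3) = 3/8.
Summing R·P(R=x,S=y) over the conditioning event gives 1/6.
E[R | S = 3] = (1/6) / (3/8) = 4/9.

4/9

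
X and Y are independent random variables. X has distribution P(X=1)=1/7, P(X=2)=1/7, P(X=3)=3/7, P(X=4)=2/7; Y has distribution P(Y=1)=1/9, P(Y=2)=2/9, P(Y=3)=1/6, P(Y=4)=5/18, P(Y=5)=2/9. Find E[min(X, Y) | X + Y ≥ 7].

179/55

P(X + Y ≥ 7) = 55/126.
Summing min(X,Y)·P(x,y) over outcomes with X + Y ≥ 7 gives 179/126.
E[min(X, Y) | X + Y ≥ 7] = (179/126) / (55/126) = 179/55.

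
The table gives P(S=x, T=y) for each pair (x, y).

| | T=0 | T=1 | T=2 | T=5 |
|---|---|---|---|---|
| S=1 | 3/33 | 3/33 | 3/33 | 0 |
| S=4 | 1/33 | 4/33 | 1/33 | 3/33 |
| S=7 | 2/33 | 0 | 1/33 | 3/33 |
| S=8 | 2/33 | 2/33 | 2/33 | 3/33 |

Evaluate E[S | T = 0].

P(T = 0) = 8/33.
Σ S·P over the event = 1·(3/33) + 4·(1/33) + 7·(2/33) + 8·(2/33) = 37/33.
E[S | T = 0] = (37/33) / (8/33) = 37/8.

37/8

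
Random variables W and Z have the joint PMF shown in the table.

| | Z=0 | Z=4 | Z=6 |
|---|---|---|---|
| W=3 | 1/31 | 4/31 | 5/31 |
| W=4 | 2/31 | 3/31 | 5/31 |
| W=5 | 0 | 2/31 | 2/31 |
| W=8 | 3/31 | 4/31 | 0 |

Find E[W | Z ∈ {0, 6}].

P(Z ∈ {0, 6}) = 18/31.
Σ W·P over the event = 3·(1/31) + 3·(5/31) + 4·(2/31) + 4·(5/31) + 5·(2/31) + 8·(3/31) = 80/31.
E[W | Z ∈ {0, 6}] = (80/31) / (18/31) = 40/9.

40/9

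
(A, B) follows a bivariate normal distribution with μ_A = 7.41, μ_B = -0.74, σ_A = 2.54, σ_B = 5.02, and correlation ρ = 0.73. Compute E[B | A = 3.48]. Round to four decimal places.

For a bivariate normal, E[B | A=x] = μ_B + ρ·(σ_B/σ_A)·(x − μ_A).
E[B | A=3.48] = -0.74 + (0.73)·(5.02/2.54)·(3.48 − (7.41)) = -0.74 + (1.44276)·(-3.93) = -6.4100.

-6.4100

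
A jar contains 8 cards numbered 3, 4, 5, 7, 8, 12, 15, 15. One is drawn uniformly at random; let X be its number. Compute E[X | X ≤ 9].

27/5

P(X ≤ 9) = 5/8.
Σ over the event: 3·1/8 + 4·1/8 + 5·1/8 + 7·1/8 + 8·1/8 = 27/8.
E[X | X ≤ 9] = (27/8) / (5/8) = 27/5.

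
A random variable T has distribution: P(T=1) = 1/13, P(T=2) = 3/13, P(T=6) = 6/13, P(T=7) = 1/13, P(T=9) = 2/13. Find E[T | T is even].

P(T is even) = 9/13.
Σ over the event: 2·3/13 + 6·6/13 = 42/13.
E[T | T is even] = (42/13) / (9/13) = 14/3.

14/3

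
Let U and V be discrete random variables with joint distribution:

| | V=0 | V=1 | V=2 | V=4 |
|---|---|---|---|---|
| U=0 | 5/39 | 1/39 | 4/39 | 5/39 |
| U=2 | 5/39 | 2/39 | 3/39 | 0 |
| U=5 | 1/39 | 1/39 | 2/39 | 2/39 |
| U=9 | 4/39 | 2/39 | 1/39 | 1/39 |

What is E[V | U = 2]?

4/5

P(U = 2) = 10/39.
Σ V·P over the event = 0·(5/39) + 1·(2/39) + 2·(3/39) = 8/39.
E[V | U = 2] = (8/39) / (10/39) = 4/5.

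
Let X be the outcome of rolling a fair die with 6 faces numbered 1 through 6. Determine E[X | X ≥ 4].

5

Given X ≥ 4, X is equally likely to be any of {4, 5, 6}.
E[X | X ≥ 4] = (4 + 5 + 6) / 3 = 5.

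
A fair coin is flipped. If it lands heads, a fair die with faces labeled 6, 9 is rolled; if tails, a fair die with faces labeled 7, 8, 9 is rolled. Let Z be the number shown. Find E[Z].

31/4

E[Z | heads] = (6+9)/2 = 15/2.
E[Z | tails] = (7+8+9)/3 = 8.
E[Z] = (1/2)·(15/2) + (1/2)·(8) = 31/4.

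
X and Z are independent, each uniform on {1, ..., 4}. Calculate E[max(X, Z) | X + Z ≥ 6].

Outcomes with X + Z ≥ 6: (2,4), (3,3), (3,4), (4,2), (4,3), (4,4), each with probability 1/16.
E[max(X, Z) | X + Z ≥ 6] = (4 + 3 + 4 + 4 + 4 + 4) / 6 = 23/6.

23/6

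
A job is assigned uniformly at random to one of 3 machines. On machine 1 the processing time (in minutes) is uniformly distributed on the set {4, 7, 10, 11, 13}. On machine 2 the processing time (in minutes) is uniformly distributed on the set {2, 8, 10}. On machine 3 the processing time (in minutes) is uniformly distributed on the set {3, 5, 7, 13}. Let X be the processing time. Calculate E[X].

68/9

E[X | machine 1] = (4+7+10+11+13)/5 = 9.
E[X | machine 2] = (2+8+10)/3 = 20/3.
E[X | machine 3] = (3+5+7+13)/4 = 7.
By the law of total expectation,
E[X] = (1/3)·(9) + (1/3)·(20/3) + (1/3)·(7) = 68/9.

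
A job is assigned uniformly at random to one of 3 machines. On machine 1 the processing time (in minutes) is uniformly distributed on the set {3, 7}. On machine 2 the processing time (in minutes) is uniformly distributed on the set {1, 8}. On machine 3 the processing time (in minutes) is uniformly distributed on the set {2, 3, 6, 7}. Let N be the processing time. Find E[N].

E[N | machine 1] = (3+7)/2 = 5.
E[N | machine 2] = (1+8)/2 = 9/2.
E[N | machine 3] = (2+3+6+7)/4 = 9/2.
By the law of total expectation,
E[N] = (1/3)·(5) + (1/3)·(9/2) + (1/3)·(9/2) = 14/3.

14/3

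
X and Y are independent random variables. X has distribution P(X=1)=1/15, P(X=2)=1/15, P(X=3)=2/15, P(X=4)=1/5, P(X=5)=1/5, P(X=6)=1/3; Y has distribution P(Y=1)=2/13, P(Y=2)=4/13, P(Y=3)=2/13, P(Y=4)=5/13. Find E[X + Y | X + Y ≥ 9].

19/2

P(X + Y ≥ 9) = 10/39.
Summing (X+Y)·P(x,y) over outcomes with X + Y ≥ 9 gives 95/39.
E[X + Y | X + Y ≥ 9] = (95/39) / (10/39) = 19/2.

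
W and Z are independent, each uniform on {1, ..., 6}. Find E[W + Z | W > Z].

P(W > Z) = 5/12.
Summing (W+Z)·P(x,y) over outcomes with W > Z gives 35/12.
E[W + Z | W > Z] = (35/12) / (5/12) = 7.

7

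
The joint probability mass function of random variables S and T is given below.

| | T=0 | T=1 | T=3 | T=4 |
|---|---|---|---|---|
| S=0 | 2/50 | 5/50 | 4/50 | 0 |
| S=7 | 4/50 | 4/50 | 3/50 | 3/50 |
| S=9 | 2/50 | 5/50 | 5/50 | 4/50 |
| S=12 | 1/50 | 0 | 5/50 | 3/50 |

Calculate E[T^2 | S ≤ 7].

P(S ≤ 7) = 1/2.
Σ T^2·P over the event = 0·(2/50) + 1·(5/50) + 9·(4/50) + 0·(4/50) + 1·(4/50) + 9·(3/50) + 16·(3/50) = 12/5.
E[T^2 | S ≤ 7] = (12/5) / (1/2) = 24/5.

24/5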